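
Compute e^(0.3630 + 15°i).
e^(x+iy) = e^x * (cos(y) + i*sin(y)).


e^0.3630 = 1.4376
cos(15°) = 0.9659
sin(15°) = 0.2588
Real = 1.4376*0.9659 = 1.3886
Imag = 1.4376*0.2588 = 0.3721

1.3886 + 0.3721i


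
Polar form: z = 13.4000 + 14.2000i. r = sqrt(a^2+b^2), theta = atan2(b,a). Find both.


r = sqrt(179.56+201.64) = sqrt(381.2) = 19.5243
theta = atan2(14.2, 13.4) = 46.6603 degrees

r = 19.5243, theta = 46.6603 degrees


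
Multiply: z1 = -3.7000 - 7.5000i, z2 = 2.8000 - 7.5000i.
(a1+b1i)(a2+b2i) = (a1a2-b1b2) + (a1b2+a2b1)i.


Real = -3.7*2.8 - (-7.5)*(-7.5) = -10.36 - 56.25 = -66.61
Imag = -3.7*(-7.5) + 2.8*(-7.5) = 27.75 - (21) = 6.75

-66.6100 + 6.7500i


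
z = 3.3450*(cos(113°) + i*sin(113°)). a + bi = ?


a = 3.3450*cos(113°) = 3.3450*(-0.39073) = -1.3070
b = 3.3450*sin(113°) = 3.3450*0.9205 = 3.0791

-1.3070 + 3.0791i


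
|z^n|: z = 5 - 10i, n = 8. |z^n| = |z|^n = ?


|z| = sqrt(25+100) = sqrt(125) = 11.1803
|z^8| = |z|^8 = (sqrt(125))^8 = 125^4 = 244140625

|z^8| = 244140625


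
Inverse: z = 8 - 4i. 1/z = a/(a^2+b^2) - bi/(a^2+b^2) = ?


|z|^2 = 64+16 = 80
1/z = (8 + 4i)/80

1/z = 0.1000 + 0.0500i


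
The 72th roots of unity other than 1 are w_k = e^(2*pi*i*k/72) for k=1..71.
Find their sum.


With w = e^(2*pi*i/72), all 72 of the 72th roots of unity w^0 = 1, w, ..., w^(71) sum to 0: 1 + w + ... + w^(71) = (1 - w^72)/(1 - w) = 0 since w^72 = 1, w ≠ 1.
Removing the root 1: w + w^2 + ... + w^(71) = 0 - 1 = -1

Sum = -1


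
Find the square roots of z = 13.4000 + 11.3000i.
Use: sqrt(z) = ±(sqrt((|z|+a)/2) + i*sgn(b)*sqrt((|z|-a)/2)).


|z| = sqrt(179.56+127.69) = 17.5285
sqrt((|z|+a)/2) = sqrt((17.5285+13.4)/2) = sqrt(15.4643) = 3.9325
sqrt((|z|-a)/2) = sqrt((17.5285-13.4)/2) = sqrt(2.0643) = 1.4368

±(3.9325 + 1.4368i) i.e. 3.9325 + 1.4368i and -3.9325 - 1.4368i


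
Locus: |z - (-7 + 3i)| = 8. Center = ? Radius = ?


|z - z0| = r is a circle with center z0 and radius r.
Center = (-7, 3), radius = 8

Circle with center (-7, 3) and radius 8


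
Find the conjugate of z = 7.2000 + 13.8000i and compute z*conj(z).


z_bar = 7.2000 - 13.8000i
z*z_bar = 7.2^2 + 13.8^2 = 51.84 + 190.44 = 242.28

z_bar = 7.2000 - 13.8000i, z*z_bar = 242.28


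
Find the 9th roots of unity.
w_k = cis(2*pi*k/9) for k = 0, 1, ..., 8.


The 9th roots of unity are cis(360k/9°) for k=0..8
Angle step = 360/9 = 40°
Primitive root: cis(40°)
Primitive root = 0.7660 + 0.6428i

9 roots at angles: 0°, 40°, 80°, 120°, 160°, 200°, 240°, 280°, 320°


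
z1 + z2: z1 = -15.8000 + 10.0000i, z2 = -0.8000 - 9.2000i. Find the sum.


Real: -15.8 - 0.8 = -16.6
Imag: 10 - 9.2 = 0.8

-16.6000 + 0.8000i


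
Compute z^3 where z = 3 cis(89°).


r^3 = 3^3 = 27
n*theta = 3*89° = 267° = 267° (mod 360)
a = 27*cos(267°) = -1.4131
b = 27*sin(267°) = -26.9630

27 cis(267°) = -1.4131 - 26.9630i


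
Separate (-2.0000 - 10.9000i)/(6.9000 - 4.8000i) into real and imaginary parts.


Multiply by conjugate: (-2.0000 - 10.9000i)(6.9000 + 4.8000i) / (6.9^2 + (-4.8)^2)
Numerator real = -2*6.9 - (10.9)*(-4.8) = 38.52
Numerator imag = -10.9*6.9 - (-2)*(-4.8) = -84.81
Denominator = 70.65
Re(z) = 38.52/70.65 = 0.5452
Im(z) = -84.81/70.65 = -1.2004

Re(z) = 0.5452, Im(z) = -1.2004


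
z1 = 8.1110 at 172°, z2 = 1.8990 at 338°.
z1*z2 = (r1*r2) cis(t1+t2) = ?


r = 8.1110 * 1.8990 = 15.4028
theta = 172° + 338° = 510° = 150° (mod 360)

15.4028 cis(150°)


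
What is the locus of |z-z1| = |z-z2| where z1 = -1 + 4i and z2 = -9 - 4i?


Equal distances means the locus is the perpendicular bisector of z1 and z2.
Midpoint = ((-1+(-9))/2, (4+(-4))/2) = (-5.0000, 0)

Perpendicular bisector through (-5.0000, 0)


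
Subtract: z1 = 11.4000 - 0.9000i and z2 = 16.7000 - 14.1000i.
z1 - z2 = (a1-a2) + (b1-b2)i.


Real: 11.4 - 16.7 = -5.3
Imag: -0.9 + 14.1 = 13.2

-5.3000 + 13.2000i


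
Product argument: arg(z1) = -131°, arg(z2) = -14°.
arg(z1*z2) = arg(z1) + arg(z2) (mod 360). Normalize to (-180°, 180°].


arg(z1*z2) = -131° - 14° = -145°
Normalized to (-180°, 180°]: -145°

-145°


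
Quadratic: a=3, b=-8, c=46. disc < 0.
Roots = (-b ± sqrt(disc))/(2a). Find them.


disc = (-8)^2 - 4*3*46 = 64 - 552 = -488
sqrt(|disc|) = sqrt(488) = 22.0907
Real part = 8/(2*3) = 1.3333
Imag part = 22.0907/(2*3) = 3.6818

1.3333 ± 3.6818i


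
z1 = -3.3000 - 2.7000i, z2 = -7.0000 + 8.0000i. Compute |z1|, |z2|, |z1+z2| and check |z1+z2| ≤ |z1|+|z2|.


|z1| = sqrt((-3.3)^2 + (-2.7)^2) = sqrt(18.18) = 4.2638
|z2| = sqrt((-7)^2 + 8^2) = sqrt(113) = 10.6301
z1+z2 = -10.3000 + 5.3000i
|z1+z2| = sqrt(134.18) = 11.5836
|z1|+|z2| = 4.2638 + 10.6301 = 14.8939

|z1+z2| = 11.5836 ≤ |z1|+|z2| = 14.8939 (verified)


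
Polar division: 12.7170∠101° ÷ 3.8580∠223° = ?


r = 12.7170 / 3.8580 = 3.2963
theta = 101° - 223° = -122° = 238° (mod 360)

3.2963 cis(238°)


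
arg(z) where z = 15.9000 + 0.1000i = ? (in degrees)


Re = 15.9, Im = 0.1
arg = atan2(0.1, 15.9) = 0.3603 degrees

arg(z) = 0.3603 degrees


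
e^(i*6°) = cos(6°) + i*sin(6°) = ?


cos(6°) = 0.9945
sin(6°) = 0.1045

e^(i*6°) = 0.9945 + 0.1045i


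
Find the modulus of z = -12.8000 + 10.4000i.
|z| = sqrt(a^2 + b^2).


|z| = sqrt((-12.8)^2 + 10.4^2) = sqrt(163.84 + 108.16) = sqrt(272) = 16.4924

|z| = 16.4924


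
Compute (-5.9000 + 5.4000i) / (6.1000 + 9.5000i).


Conjugate of z2 = 6.1000 - 9.5000i
Numerator: (-5.9000 + 5.4000i)(6.1000 - 9.5000i) = 15.3100 + 88.9900i
Denominator: 6.1^2 + 9.5^2 = 127.46
Result = (15.3100 + 88.9900i)/127.46

0.1201 + 0.6982i


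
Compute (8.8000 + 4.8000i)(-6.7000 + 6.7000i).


Real = 8.8*(-6.7) - 4.8*6.7 = -58.96 - 32.16 = -91.12
Imag = 8.8*6.7 - (6.7)*4.8 = 58.96 - (32.16) = 26.8

-91.1200 + 26.8000i


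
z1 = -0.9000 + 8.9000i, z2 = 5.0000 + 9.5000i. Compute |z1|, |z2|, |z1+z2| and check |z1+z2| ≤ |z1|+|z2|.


|z1| = sqrt((-0.9)^2 + 8.9^2) = sqrt(80.02) = 8.9454
|z2| = sqrt(5^2 + 9.5^2) = sqrt(115.25) = 10.7355
z1+z2 = 4.1000 + 18.4000i
|z1+z2| = sqrt(355.37) = 18.8513
|z1|+|z2| = 8.9454 + 10.7355 = 19.6809

|z1+z2| = 18.8513 ≤ |z1|+|z2| = 19.6809 (verified)


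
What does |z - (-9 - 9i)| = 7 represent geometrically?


|z - z0| = r is a circle with center z0 and radius r.
Center = (-9, -9), radius = 7

Circle with center (-9, -9) and radius 7


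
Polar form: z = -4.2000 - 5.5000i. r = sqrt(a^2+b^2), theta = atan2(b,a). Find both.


r = sqrt(17.64+30.25) = sqrt(47.89) = 6.9203
theta = atan2(-5.5, -4.2) = -127.3667 degrees

r = 6.9203, theta = -127.3667 degrees


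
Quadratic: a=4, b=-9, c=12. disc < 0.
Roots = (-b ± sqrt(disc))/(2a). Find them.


disc = (-9)^2 - 4*4*12 = 81 - 192 = -111
sqrt(|disc|) = sqrt(111) = 10.5357
Real part = 9/(2*4) = 1.1250
Imag part = 10.5357/(2*4) = 1.3170

1.1250 ± 1.3170i


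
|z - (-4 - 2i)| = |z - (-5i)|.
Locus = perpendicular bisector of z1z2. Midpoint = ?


Equal distances means the locus is the perpendicular bisector of z1 and z2.
Midpoint = ((-4+0)/2, (-2+(-5))/2) = (-2.0000, -3.5000)

Perpendicular bisector through (-2.0000, -3.5000)


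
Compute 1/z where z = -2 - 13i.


|z|^2 = 4+169 = 173
1/z = (-2 + 13i)/173

1/z = -0.0116 + 0.0751i


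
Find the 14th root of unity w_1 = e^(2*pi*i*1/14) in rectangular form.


Angle = 360*1/14 = 25.7143°
a = cos(25.7143°) = 0.9010
b = sin(25.7143°) = 0.4339

0.9010 + 0.4339i


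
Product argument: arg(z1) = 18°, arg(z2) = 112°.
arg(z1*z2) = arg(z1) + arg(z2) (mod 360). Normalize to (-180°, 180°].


arg(z1*z2) = 18° + 112° = 130°
Normalized to (-180°, 180°]: 130°

130°


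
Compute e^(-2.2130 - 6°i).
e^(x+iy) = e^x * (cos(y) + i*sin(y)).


e^-2.2130 = 0.1094
cos(-6°) = 0.9945
sin(-6°) = -0.1045
Real = 0.1094*0.9945 = 0.1088
Imag = 0.1094*(-0.1045) = -0.0114

0.1088 - 0.0114i


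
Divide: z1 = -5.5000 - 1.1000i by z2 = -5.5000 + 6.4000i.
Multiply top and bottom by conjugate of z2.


Conjugate of z2 = -5.5000 - 6.4000i
Numerator: (-5.5000 - 1.1000i)(-5.5000 - 6.4000i) = 23.2100 + 41.2500i
Denominator: (-5.5)^2 + 6.4^2 = 71.21
Result = (23.2100 + 41.2500i)/71.21

0.3259 + 0.5793i


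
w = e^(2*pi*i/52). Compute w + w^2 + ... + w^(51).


With w = e^(2*pi*i/52), all 52 of the 52th roots of unity w^0 = 1, w, ..., w^(51) sum to 0: 1 + w + ... + w^(51) = (1 - w^52)/(1 - w) = 0 since w^52 = 1, w ≠ 1.
Removing the root 1: w + w^2 + ... + w^(51) = 0 - 1 = -1

Sum = -1


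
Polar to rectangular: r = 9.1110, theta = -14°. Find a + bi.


a = 9.1110*cos(-14°) = 9.1110*0.9703 = 8.8404
b = 9.1110*sin(-14°) = 9.1110*(-0.241922) = -2.2042

8.8404 - 2.2042i


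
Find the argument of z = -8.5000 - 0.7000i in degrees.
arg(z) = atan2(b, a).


Re = -8.5, Im = -0.7
arg = atan2(-0.7, -8.5) = -175.2921 degrees

arg(z) = -175.2921 degrees


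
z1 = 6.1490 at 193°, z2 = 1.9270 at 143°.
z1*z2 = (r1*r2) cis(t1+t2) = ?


r = 6.1490 * 1.9270 = 11.8491
theta = 193° + 143° = 336° = 336° (mod 360)

11.8491 cis(336°)


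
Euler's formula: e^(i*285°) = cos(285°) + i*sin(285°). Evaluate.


cos(285°) = 0.2588
sin(285°) = -0.9659

e^(i*285°) = 0.2588 - 0.9659i


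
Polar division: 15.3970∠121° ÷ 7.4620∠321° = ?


r = 15.3970 / 7.4620 = 2.0634
theta = 121° - 321° = -200° = 160° (mod 360)

2.0634 cis(160°)


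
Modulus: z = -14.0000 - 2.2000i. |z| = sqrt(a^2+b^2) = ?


|z| = sqrt((-14)^2 + (-2.2)^2) = sqrt(196 + 4.84) = sqrt(200.84) = 14.1718

|z| = 14.1718


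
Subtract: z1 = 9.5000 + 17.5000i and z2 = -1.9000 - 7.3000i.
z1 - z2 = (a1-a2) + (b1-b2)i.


Real: 9.5 + 1.9 = 11.4
Imag: 17.5 + 7.3 = 24.8

11.4000 + 24.8000i


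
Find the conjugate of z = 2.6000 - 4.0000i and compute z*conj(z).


z_bar = 2.6000 + 4.0000i
z*z_bar = 2.6^2 + (-4)^2 = 6.76 + 16 = 22.76

z_bar = 2.6000 + 4.0000i, z*z_bar = 22.76


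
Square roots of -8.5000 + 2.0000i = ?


|z| = sqrt(72.25+4) = 8.7321
sqrt((|z|+a)/2) = sqrt((8.7321+(-8.5))/2) = sqrt(0.1161) = 0.3407
sqrt((|z|-a)/2) = sqrt((8.7321-(-8.5))/2) = sqrt(8.6161) = 2.9353

±(0.3407 + 2.9353i) i.e. 0.3407 + 2.9353i and -0.3407 - 2.9353i


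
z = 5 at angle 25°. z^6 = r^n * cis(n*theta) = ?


r^6 = 5^6 = 15625
n*theta = 6*25° = 150° = 150° (mod 360)
a = 15625*cos(150°) = -13531.6469
b = 15625*sin(150°) = 7812.5000

15625 cis(150°) = -13531.6469 + 7812.5000i


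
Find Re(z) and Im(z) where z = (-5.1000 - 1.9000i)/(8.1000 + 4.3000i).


Multiply by conjugate: (-5.1000 - 1.9000i)(8.1000 - 4.3000i) / (8.1^2 + 4.3^2)
Numerator real = -5.1*8.1 - (1.9)*4.3 = -49.48
Numerator imag = -1.9*8.1 - (-5.1)*4.3 = 6.54
Denominator = 84.1
Re(z) = -49.48/84.1 = -0.5883
Im(z) = 6.54/84.1 = 0.0778

Re(z) = -0.5883, Im(z) = 0.0778


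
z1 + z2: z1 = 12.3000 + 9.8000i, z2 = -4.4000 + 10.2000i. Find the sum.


Real: 12.3 - 4.4 = 7.9
Imag: 9.8 + 10.2 = 20

7.9000 + 20.0000i


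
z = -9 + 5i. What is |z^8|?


|z| = sqrt(81+25) = sqrt(106) = 10.2956
|z^8| = |z|^8 = (sqrt(106))^8 = 106^4 = 126247696

|z^8| = 126247696


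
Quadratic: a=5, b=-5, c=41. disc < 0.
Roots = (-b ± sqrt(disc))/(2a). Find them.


disc = (-5)^2 - 4*5*41 = 25 - 820 = -795
sqrt(|disc|) = sqrt(795) = 28.1957
Real part = 5/(2*5) = 0.5000
Imag part = 28.1957/(2*5) = 2.8196

0.5000 ± 2.8196i


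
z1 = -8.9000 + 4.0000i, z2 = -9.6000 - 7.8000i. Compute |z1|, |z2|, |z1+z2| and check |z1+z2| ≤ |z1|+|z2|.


|z1| = sqrt((-8.9)^2 + 4^2) = sqrt(95.21) = 9.7576
|z2| = sqrt((-9.6)^2 + (-7.8)^2) = sqrt(153) = 12.3693
z1+z2 = -18.5000 - 3.8000i
|z1+z2| = sqrt(356.69) = 18.8862
|z1|+|z2| = 9.7576 + 12.3693 = 22.1269

|z1+z2| = 18.8862 ≤ |z1|+|z2| = 22.1269 (verified)


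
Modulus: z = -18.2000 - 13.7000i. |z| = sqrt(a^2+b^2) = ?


|z| = sqrt((-18.2)^2 + (-13.7)^2) = sqrt(331.24 + 187.69) = sqrt(518.93) = 22.7800

|z| = 22.7800


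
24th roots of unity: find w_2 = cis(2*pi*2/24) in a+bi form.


Angle = 360*2/24 = 30°
a = cos(30°) = 0.8660
b = sin(30°) = 0.5000

0.8660 + 0.5000i


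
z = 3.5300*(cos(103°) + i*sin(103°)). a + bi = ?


a = 3.5300*cos(103°) = 3.5300*(-0.22495) = -0.7941
b = 3.5300*sin(103°) = 3.5300*0.97437 = 3.4395

-0.7941 + 3.4395i


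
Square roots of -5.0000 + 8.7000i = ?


|z| = sqrt(25+75.69) = 10.0344
sqrt((|z|+a)/2) = sqrt((10.0344+(-5))/2) = sqrt(2.5172) = 1.5866
sqrt((|z|-a)/2) = sqrt((10.0344-(-5))/2) = sqrt(7.5172) = 2.7418

±(1.5866 + 2.7418i) i.e. 1.5866 + 2.7418i and -1.5866 - 2.7418i


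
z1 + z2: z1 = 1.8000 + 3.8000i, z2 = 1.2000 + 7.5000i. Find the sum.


Real: 1.8 + 1.2 = 3
Imag: 3.8 + 7.5 = 11.3

3.0000 + 11.3000i


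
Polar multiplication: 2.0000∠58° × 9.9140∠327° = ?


r = 2.0000 * 9.9140 = 19.8280
theta = 58° + 327° = 385° = 25° (mod 360)

19.8280 cis(25°)


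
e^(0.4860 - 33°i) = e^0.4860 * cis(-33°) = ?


e^0.4860 = 1.6258
cos(-33°) = 0.83867
sin(-33°) = -0.54464
Real = 1.6258*0.83867 = 1.3635
Imag = 1.6258*(-0.54464) = -0.8855

1.3635 - 0.8855i


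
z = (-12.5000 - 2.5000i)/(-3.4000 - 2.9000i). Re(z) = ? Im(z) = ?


Multiply by conjugate: (-12.5000 - 2.5000i)(-3.4000 + 2.9000i) / ((-3.4)^2 + (-2.9)^2)
Numerator real = -12.5*(-3.4) - (2.5)*(-2.9) = 49.75
Numerator imag = -2.5*(-3.4) - (-12.5)*(-2.9) = -27.75
Denominator = 19.97
Re(z) = 49.75/19.97 = 2.4912
Im(z) = -27.75/19.97 = -1.3896

Re(z) = 2.4912, Im(z) = -1.3896


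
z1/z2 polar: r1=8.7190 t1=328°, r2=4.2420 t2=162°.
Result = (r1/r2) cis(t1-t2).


r = 8.7190 / 4.2420 = 2.0554
theta = 328° - 162° = 166° = 166° (mod 360)

2.0554 cis(166°)


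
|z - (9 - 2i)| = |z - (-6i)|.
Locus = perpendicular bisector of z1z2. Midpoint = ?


Equal distances means the locus is the perpendicular bisector of z1 and z2.
Midpoint = ((9+0)/2, (-2+(-6))/2) = (4.5000, -4.0000)

Perpendicular bisector through (4.5000, -4.0000)


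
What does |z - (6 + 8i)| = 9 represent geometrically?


|z - z0| = r is a circle with center z0 and radius r.
Center = (6, 8), radius = 9

Circle with center (6, 8) and radius 9


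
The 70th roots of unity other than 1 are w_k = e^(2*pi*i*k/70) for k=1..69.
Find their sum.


With w = e^(2*pi*i/70), all 70 of the 70th roots of unity w^0 = 1, w, ..., w^(69) sum to 0: 1 + w + ... + w^(69) = (1 - w^70)/(1 - w) = 0 since w^70 = 1, w ≠ 1.
Removing the root 1: w + w^2 + ... + w^(69) = 0 - 1 = -1

Sum = -1


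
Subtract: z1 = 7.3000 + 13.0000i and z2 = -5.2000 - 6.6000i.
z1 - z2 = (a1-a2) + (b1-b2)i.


Real: 7.3 + 5.2 = 12.5
Imag: 13 + 6.6 = 19.6

12.5000 + 19.6000i


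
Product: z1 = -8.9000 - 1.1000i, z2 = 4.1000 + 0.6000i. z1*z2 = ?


Real = -8.9*4.1 - (-1.1)*0.6 = -36.49 - (-0.66) = -35.83
Imag = -8.9*0.6 + 4.1*(-1.1) = -5.34 - (4.51) = -9.85

-35.8300 - 9.8500i


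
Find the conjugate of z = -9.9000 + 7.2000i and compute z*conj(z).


z_bar = -9.9000 - 7.2000i
z*z_bar = (-9.9)^2 + 7.2^2 = 98.01 + 51.84 = 149.85

z_bar = -9.9000 - 7.2000i, z*z_bar = 149.85


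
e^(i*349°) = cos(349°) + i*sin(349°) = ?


cos(349°) = 0.9816
sin(349°) = -0.1908

e^(i*349°) = 0.9816 - 0.1908i


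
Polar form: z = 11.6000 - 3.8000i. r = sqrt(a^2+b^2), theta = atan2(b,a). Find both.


r = sqrt(134.56+14.44) = sqrt(149) = 12.2066
theta = atan2(-3.8, 11.6) = -18.1381 degrees

r = 12.2066, theta = -18.1381 degrees


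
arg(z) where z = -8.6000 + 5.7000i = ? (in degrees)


Re = -8.6, Im = 5.7
arg = atan2(5.7, -8.6) = 146.4640 degrees

arg(z) = 146.4640 degrees


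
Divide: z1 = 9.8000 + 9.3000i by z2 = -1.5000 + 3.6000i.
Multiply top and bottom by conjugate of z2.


Conjugate of z2 = -1.5000 - 3.6000i
Numerator: (9.8000 + 9.3000i)(-1.5000 - 3.6000i) = 18.7800 - 49.2300i
Denominator: (-1.5)^2 + 3.6^2 = 15.21
Result = (18.7800 - 49.2300i)/15.21

1.2347 - 3.2367i


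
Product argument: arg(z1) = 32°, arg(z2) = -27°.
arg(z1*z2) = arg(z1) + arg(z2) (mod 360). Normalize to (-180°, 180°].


arg(z1*z2) = 32° - 27° = 5°
Normalized to (-180°, 180°]: 5°

5°


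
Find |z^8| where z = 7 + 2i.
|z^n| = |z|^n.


|z| = sqrt(49+4) = sqrt(53) = 7.2801
|z^8| = |z|^8 = (sqrt(53))^8 = 53^4 = 7890481

|z^8| = 7890481


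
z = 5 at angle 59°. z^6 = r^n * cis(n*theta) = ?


r^6 = 5^6 = 15625
n*theta = 6*59° = 354° = 354° (mod 360)
a = 15625*cos(354°) = 15539.4046
b = 15625*sin(354°) = -1633.2572

15625 cis(354°) = 15539.4046 - 1633.2572i


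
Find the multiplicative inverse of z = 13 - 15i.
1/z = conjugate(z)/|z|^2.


|z|^2 = 169+225 = 394
1/z = (13 + 15i)/394

1/z = 0.0330 + 0.0381i


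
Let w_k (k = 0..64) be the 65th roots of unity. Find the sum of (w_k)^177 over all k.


The roots are w_k = w^k with w = e^(2*pi*i/65), and (w^k)^177 = (w^177)^k.
So S = 1 + u + u^2 + ... + u^(64) with u = w^177.
177 = 2*65 + 47, so 177 is not a multiple of 65: u = (w^65)^2 * w^47 = w^47 ≠ 1 (w is a primitive 65th root), while u^65 = (w^65)^177 = 1.
Geometric series: S = (1 - u^65)/(1 - u) = (1 - 1)/(1 - u) = 0

S = 0


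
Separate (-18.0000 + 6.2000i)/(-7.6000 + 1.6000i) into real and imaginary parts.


Multiply by conjugate: (-18.0000 + 6.2000i)(-7.6000 - 1.6000i) / ((-7.6)^2 + 1.6^2)
Numerator real = -18*(-7.6) + 6.2*1.6 = 146.72
Numerator imag = 6.2*(-7.6) - (-18)*1.6 = -18.32
Denominator = 60.32
Re(z) = 146.72/60.32 = 2.4324
Im(z) = -18.32/60.32 = -0.3037

Re(z) = 2.4324, Im(z) = -0.3037


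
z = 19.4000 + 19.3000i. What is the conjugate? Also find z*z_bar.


z_bar = 19.4000 - 19.3000i
z*z_bar = 19.4^2 + 19.3^2 = 376.36 + 372.49 = 748.85

z_bar = 19.4000 - 19.3000i, z*z_bar = 748.85


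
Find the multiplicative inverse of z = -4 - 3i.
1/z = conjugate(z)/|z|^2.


|z|^2 = 16+9 = 25
1/z = (-4 + 3i)/25

1/z = -0.1600 + 0.1200i


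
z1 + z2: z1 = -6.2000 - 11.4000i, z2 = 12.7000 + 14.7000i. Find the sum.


Real: -6.2 + 12.7 = 6.5
Imag: -11.4 + 14.7 = 3.3

6.5000 + 3.3000i


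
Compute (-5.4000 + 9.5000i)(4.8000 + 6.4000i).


Real = -5.4*4.8 - 9.5*6.4 = -25.92 - 60.8 = -86.72
Imag = -5.4*6.4 + 4.8*9.5 = -34.56 + 45.6 = 11.04

-86.7200 + 11.0400i


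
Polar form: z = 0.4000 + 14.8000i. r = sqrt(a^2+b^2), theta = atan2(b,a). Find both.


r = sqrt(0.16+219.04) = sqrt(219.2) = 14.8054
theta = atan2(14.8, 0.4) = 88.4518 degrees

r = 14.8054, theta = 88.4518 degrees


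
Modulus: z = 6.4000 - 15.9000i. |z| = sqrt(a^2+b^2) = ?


|z| = sqrt(6.4^2 + (-15.9)^2) = sqrt(40.96 + 252.81) = sqrt(293.77) = 17.1397

|z| = 17.1397


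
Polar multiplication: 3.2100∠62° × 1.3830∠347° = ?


r = 3.2100 * 1.3830 = 4.4394
theta = 62° + 347° = 409° = 49° (mod 360)

4.4394 cis(49°)


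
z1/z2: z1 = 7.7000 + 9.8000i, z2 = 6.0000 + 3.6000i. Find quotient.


Conjugate of z2 = 6.0000 - 3.6000i
Numerator: (7.7000 + 9.8000i)(6.0000 - 3.6000i) = 81.4800 + 31.0800i
Denominator: 6^2 + 3.6^2 = 48.96
Result = (81.4800 + 31.0800i)/48.96

1.6642 + 0.6348i


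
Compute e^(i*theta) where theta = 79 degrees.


cos(79°) = 0.1908
sin(79°) = 0.9816

e^(i*79°) = 0.1908 + 0.9816i


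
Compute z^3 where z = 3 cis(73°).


r^3 = 3^3 = 27
n*theta = 3*73° = 219° = 219° (mod 360)
a = 27*cos(219°) = -20.9829
b = 27*sin(219°) = -16.9917

27 cis(219°) = -20.9829 - 16.9917i


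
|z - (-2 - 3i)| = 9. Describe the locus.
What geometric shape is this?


|z - z0| = r is a circle with center z0 and radius r.
Center = (-2, -3), radius = 9

Circle with center (-2, -3) and radius 9


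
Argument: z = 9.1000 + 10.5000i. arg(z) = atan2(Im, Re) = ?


Re = 9.1, Im = 10.5
arg = atan2(10.5, 9.1) = 49.0856 degrees

arg(z) = 49.0856 degrees


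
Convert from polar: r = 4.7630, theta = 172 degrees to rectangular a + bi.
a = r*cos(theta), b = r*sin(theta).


a = 4.7630*cos(172°) = 4.7630*(-0.990268) = -4.7166
b = 4.7630*sin(172°) = 4.7630*0.13917 = 0.6629

-4.7166 + 0.6629i


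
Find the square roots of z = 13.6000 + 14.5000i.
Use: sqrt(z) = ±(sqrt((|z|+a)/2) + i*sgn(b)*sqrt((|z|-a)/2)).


|z| = sqrt(184.96+210.25) = 19.8799
sqrt((|z|+a)/2) = sqrt((19.8799+13.6)/2) = sqrt(16.7399) = 4.0914
sqrt((|z|-a)/2) = sqrt((19.8799-13.6)/2) = sqrt(3.1399) = 1.7720

±(4.0914 + 1.7720i) i.e. 4.0914 + 1.7720i and -4.0914 - 1.7720i


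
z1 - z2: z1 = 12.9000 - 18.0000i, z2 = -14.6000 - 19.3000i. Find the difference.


Real: 12.9 + 14.6 = 27.5
Imag: -18 + 19.3 = 1.3

27.5000 + 1.3000i


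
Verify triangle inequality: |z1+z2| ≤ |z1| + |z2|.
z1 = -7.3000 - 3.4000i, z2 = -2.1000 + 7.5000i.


|z1| = sqrt((-7.3)^2 + (-3.4)^2) = sqrt(64.85) = 8.0529
|z2| = sqrt((-2.1)^2 + 7.5^2) = sqrt(60.66) = 7.7885
z1+z2 = -9.4000 + 4.1000i
|z1+z2| = sqrt(105.17) = 10.2552
|z1|+|z2| = 8.0529 + 7.7885 = 15.8414

|z1+z2| = 10.2552 ≤ |z1|+|z2| = 15.8414 (verified)


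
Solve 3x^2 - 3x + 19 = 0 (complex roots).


disc = (-3)^2 - 4*3*19 = 9 - 228 = -219
sqrt(|disc|) = sqrt(219) = 14.7986
Real part = 3/(2*3) = 0.5000
Imag part = 14.7986/(2*3) = 2.4664

0.5000 ± 2.4664i


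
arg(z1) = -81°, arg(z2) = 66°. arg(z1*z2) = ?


arg(z1*z2) = -81° + 66° = -15°
Normalized to (-180°, 180°]: -15°

-15°


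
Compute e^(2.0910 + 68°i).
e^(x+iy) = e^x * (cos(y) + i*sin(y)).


e^2.0910 = 8.0930
cos(68°) = 0.37461
sin(68°) = 0.92718
Real = 8.0930*0.37461 = 3.0317
Imag = 8.0930*0.92718 = 7.5037

3.0317 + 7.5037i


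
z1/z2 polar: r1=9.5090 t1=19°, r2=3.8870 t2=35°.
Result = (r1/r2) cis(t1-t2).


r = 9.5090 / 3.8870 = 2.4464
theta = 19° - 35° = -16° = 344° (mod 360)

2.4464 cis(344°)


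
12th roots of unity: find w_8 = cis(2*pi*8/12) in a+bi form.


Angle = 360*8/12 = 240°
a = cos(240°) = -0.5000
b = sin(240°) = -0.8660

-0.5000 - 0.8660i


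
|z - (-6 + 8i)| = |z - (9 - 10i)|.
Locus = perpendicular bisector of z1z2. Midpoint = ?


Equal distances means the locus is the perpendicular bisector of z1 and z2.
Midpoint = ((-6+9)/2, (8+(-10))/2) = (1.5000, -1.0000)

Perpendicular bisector through (1.5000, -1.0000)


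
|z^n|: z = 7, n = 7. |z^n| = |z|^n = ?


|z| = sqrt(49+0) = sqrt(49) = 7
|z^7| = |z|^7 = 7^7 = 823543

|z^7| = 823543


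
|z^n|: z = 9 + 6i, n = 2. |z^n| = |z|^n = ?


|z| = sqrt(81+36) = sqrt(117) = 10.8167
|z^2| = |z|^2 = (sqrt(117))^2 = 117

|z^2| = 117


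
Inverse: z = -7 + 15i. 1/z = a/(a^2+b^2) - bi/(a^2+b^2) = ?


|z|^2 = 49+225 = 274
1/z = (-7 - 15i)/274

1/z = -0.0255 - 0.0547i


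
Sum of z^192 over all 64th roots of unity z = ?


The roots are w_k = w^k with w = e^(2*pi*i/64), and (w^k)^192 = (w^192)^k.
So S = 1 + u + u^2 + ... + u^(63) with u = w^192.
192 = 3*64 + 0, so 192 is a multiple of 64 and u = (w^64)^3 = 1.
Every one of the 64 terms equals 1: S = 64

S = 64


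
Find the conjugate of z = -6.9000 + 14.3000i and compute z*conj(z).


z_bar = -6.9000 - 14.3000i
z*z_bar = (-6.9)^2 + 14.3^2 = 47.61 + 204.49 = 252.1

z_bar = -6.9000 - 14.3000i, z*z_bar = 252.1


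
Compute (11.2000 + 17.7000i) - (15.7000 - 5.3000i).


Real: 11.2 - 15.7 = -4.5
Imag: 17.7 + 5.3 = 23

-4.5000 + 23.0000i


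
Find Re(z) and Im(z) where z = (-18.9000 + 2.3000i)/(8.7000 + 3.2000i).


Multiply by conjugate: (-18.9000 + 2.3000i)(8.7000 - 3.2000i) / (8.7^2 + 3.2^2)
Numerator real = -18.9*8.7 + 2.3*3.2 = -157.07
Numerator imag = 2.3*8.7 - (-18.9)*3.2 = 80.49
Denominator = 85.93
Re(z) = -157.07/85.93 = -1.8279
Im(z) = 80.49/85.93 = 0.9367

Re(z) = -1.8279, Im(z) = 0.9367


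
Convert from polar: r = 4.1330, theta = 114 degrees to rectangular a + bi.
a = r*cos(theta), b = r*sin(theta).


a = 4.1330*cos(114°) = 4.1330*(-0.406737) = -1.6810
b = 4.1330*sin(114°) = 4.1330*0.91355 = 3.7757

-1.6810 + 3.7757i


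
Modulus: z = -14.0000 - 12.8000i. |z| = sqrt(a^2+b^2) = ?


|z| = sqrt((-14)^2 + (-12.8)^2) = sqrt(196 + 163.84) = sqrt(359.84) = 18.9694

|z| = 18.9694


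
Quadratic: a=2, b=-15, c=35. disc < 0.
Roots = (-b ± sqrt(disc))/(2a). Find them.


disc = (-15)^2 - 4*2*35 = 225 - 280 = -55
sqrt(|disc|) = sqrt(55) = 7.4162
Real part = 15/(2*2) = 3.7500
Imag part = 7.4162/(2*2) = 1.8540

3.7500 ± 1.8540i


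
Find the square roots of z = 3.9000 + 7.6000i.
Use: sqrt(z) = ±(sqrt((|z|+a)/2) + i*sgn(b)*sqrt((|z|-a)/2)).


|z| = sqrt(15.21+57.76) = 8.5422
sqrt((|z|+a)/2) = sqrt((8.5422+3.9)/2) = sqrt(6.2211) = 2.4942
sqrt((|z|-a)/2) = sqrt((8.5422-3.9)/2) = sqrt(2.3211) = 1.5235

±(2.4942 + 1.5235i) i.e. 2.4942 + 1.5235i and -2.4942 - 1.5235i


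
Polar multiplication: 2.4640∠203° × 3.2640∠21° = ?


r = 2.4640 * 3.2640 = 8.0425
theta = 203° + 21° = 224° = 224° (mod 360)

8.0425 cis(224°)


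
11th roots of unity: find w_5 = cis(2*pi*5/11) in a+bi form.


Angle = 360*5/11 = 163.6364°
a = cos(163.6364°) = -0.9595
b = sin(163.6364°) = 0.2817

-0.9595 + 0.2817i


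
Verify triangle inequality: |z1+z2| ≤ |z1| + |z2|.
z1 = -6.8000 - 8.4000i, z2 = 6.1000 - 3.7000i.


|z1| = sqrt((-6.8)^2 + (-8.4)^2) = sqrt(116.8) = 10.8074
|z2| = sqrt(6.1^2 + (-3.7)^2) = sqrt(50.9) = 7.1344
z1+z2 = -0.7000 - 12.1000i
|z1+z2| = sqrt(146.9) = 12.1202
|z1|+|z2| = 10.8074 + 7.1344 = 17.9418

|z1+z2| = 12.1202 ≤ |z1|+|z2| = 17.9418 (verified)


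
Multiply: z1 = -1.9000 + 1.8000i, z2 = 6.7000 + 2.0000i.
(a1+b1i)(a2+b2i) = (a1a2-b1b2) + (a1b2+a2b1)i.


Real = -1.9*6.7 - 1.8*2 = -12.73 - 3.6 = -16.33
Imag = -1.9*2 + 6.7*1.8 = -3.8 + 12.06 = 8.26

-16.3300 + 8.2600i


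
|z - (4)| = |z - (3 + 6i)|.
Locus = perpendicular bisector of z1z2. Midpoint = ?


Equal distances means the locus is the perpendicular bisector of z1 and z2.
Midpoint = ((4+3)/2, (0+6)/2) = (3.5000, 3.0000)

Perpendicular bisector through (3.5000, 3.0000)


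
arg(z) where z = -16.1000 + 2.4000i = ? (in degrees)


Re = -16.1, Im = 2.4
arg = atan2(2.4, -16.1) = 171.5214 degrees

arg(z) = 171.5214 degrees


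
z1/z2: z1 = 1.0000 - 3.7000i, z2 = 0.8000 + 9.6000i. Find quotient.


Conjugate of z2 = 0.8000 - 9.6000i
Numerator: (1.0000 - 3.7000i)(0.8000 - 9.6000i) = -34.7200 - 12.5600i
Denominator: 0.8^2 + 9.6^2 = 92.8
Result = (-34.7200 - 12.5600i)/92.8

-0.3741 - 0.1353i


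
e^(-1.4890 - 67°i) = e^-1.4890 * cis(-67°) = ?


e^-1.4890 = 0.2256
cos(-67°) = 0.3907
sin(-67°) = -0.9205
Real = 0.2256*0.3907 = 0.0881
Imag = 0.2256*(-0.9205) = -0.2077

0.0881 - 0.2077i


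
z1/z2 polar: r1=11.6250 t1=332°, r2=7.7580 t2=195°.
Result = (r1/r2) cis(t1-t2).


r = 11.6250 / 7.7580 = 1.4985
theta = 332° - 195° = 137° = 137° (mod 360)

1.4985 cis(137°)


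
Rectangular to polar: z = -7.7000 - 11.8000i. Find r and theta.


r = sqrt(59.29+139.24) = sqrt(198.53) = 14.0901
theta = atan2(-11.8, -7.7) = -123.1262 degrees

r = 14.0901, theta = -123.1262 degrees


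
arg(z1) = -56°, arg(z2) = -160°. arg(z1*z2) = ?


arg(z1*z2) = -56° - 160° = -216°
Normalized to (-180°, 180°]: 144°

144°


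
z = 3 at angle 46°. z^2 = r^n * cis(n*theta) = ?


r^2 = 3^2 = 9
n*theta = 2*46° = 92° = 92° (mod 360)
a = 9*cos(92°) = -0.3141
b = 9*sin(92°) = 8.9945

9 cis(92°) = -0.3141 + 8.9945i


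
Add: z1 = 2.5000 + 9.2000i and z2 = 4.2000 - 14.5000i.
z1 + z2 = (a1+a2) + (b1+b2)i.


Real: 2.5 + 4.2 = 6.7
Imag: 9.2 - 14.5 = -5.3

6.7000 - 5.3000i


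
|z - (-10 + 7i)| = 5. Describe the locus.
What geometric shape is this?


|z - z0| = r is a circle with center z0 and radius r.
Center = (-10, 7), radius = 5

Circle with center (-10, 7) and radius 5


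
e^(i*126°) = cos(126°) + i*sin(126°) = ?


cos(126°) = -0.5878
sin(126°) = 0.8090

e^(i*126°) = -0.5878 + 0.8090i


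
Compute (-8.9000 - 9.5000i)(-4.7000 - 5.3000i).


Real = -8.9*(-4.7) - (-9.5)*(-5.3) = 41.83 - 50.35 = -8.52
Imag = -8.9*(-5.3) - (4.7)*(-9.5) = 47.17 + 44.65 = 91.82

-8.5200 + 91.8200i


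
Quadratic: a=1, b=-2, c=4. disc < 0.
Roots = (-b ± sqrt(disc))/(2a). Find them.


disc = (-2)^2 - 4*1*4 = 4 - 16 = -12
sqrt(|disc|) = sqrt(12) = 3.4641
Real part = 2/(2*1) = 1.0000
Imag part = 3.4641/(2*1) = 1.7321

1.0000 ± 1.7321i


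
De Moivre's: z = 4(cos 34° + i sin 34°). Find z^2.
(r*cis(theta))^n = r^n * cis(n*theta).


r^2 = 4^2 = 16
n*theta = 2*34° = 68° = 68° (mod 360)
a = 16*cos(68°) = 5.9937
b = 16*sin(68°) = 14.8349

16 cis(68°) = 5.9937 + 14.8349i


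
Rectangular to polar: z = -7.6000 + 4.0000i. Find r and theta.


r = sqrt(57.76+16) = sqrt(73.76) = 8.5884
theta = atan2(4, -7.6) = 152.2415 degrees

r = 8.5884, theta = 152.2415 degrees


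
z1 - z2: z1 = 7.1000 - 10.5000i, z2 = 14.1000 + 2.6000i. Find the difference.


Real: 7.1 - 14.1 = -7
Imag: -10.5 - 2.6 = -13.1

-7.0000 - 13.1000i


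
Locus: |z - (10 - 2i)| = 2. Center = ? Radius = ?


|z - z0| = r is a circle with center z0 and radius r.
Center = (10, -2), radius = 2

Circle with center (10, -2) and radius 2


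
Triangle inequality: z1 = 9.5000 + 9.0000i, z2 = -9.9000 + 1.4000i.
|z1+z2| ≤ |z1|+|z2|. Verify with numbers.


|z1| = sqrt(9.5^2 + 9^2) = sqrt(171.25) = 13.0863
|z2| = sqrt((-9.9)^2 + 1.4^2) = sqrt(99.97) = 9.9985
z1+z2 = -0.4000 + 10.4000i
|z1+z2| = sqrt(108.32) = 10.4077
|z1|+|z2| = 13.0863 + 9.9985 = 23.0848

|z1+z2| = 10.4077 ≤ |z1|+|z2| = 23.0848 (verified)


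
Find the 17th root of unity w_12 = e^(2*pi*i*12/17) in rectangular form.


Angle = 360*12/17 = 254.1176°
a = cos(254.1176°) = -0.2737
b = sin(254.1176°) = -0.9618

-0.2737 - 0.9618i


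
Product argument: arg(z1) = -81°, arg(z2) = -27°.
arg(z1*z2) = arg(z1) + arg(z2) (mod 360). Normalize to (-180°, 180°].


arg(z1*z2) = -81° - 27° = -108°
Normalized to (-180°, 180°]: -108°

-108°


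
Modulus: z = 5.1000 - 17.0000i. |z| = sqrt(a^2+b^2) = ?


|z| = sqrt(5.1^2 + (-17)^2) = sqrt(26.01 + 289) = sqrt(315.01) = 17.7485

|z| = 17.7485


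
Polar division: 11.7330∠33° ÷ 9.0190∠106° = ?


r = 11.7330 / 9.0190 = 1.3009
theta = 33° - 106° = -73° = 287° (mod 360)

1.3009 cis(287°)


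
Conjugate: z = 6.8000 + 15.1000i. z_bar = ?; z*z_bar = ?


z_bar = 6.8000 - 15.1000i
z*z_bar = 6.8^2 + 15.1^2 = 46.24 + 228.01 = 274.25

z_bar = 6.8000 - 15.1000i, z*z_bar = 274.25


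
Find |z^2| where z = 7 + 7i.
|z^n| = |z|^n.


|z| = sqrt(49+49) = sqrt(98) = 9.8995
|z^2| = |z|^2 = (sqrt(98))^2 = 98

|z^2| = 98


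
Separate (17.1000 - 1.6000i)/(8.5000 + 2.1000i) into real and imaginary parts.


Multiply by conjugate: (17.1000 - 1.6000i)(8.5000 - 2.1000i) / (8.5^2 + 2.1^2)
Numerator real = 17.1*8.5 - (1.6)*2.1 = 141.99
Numerator imag = -1.6*8.5 - 17.1*2.1 = -49.51
Denominator = 76.66
Re(z) = 141.99/76.66 = 1.8522
Im(z) = -49.51/76.66 = -0.6458

Re(z) = 1.8522, Im(z) = -0.6458


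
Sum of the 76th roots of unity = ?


The sum of all 76th roots of unity is 0.
Geometric series: (1 - w^76)/(1 - w) = (1-1)/(1-w) = 0 since w^76 = 1, w ≠ 1.
Alternatively: coefficient of z^75 in z^76 - 1 is 0.

0


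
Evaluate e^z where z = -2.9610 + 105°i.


e^-2.9610 = 0.0518
cos(105°) = -0.2588
sin(105°) = 0.9659
Real = 0.0518*(-0.2588) = -0.0134
Imag = 0.0518*0.9659 = 0.0500

-0.0134 + 0.0500i


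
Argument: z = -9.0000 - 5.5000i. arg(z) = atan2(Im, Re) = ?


Re = -9, Im = -5.5
arg = atan2(-5.5, -9) = -148.5704 degrees

arg(z) = -148.5704 degrees


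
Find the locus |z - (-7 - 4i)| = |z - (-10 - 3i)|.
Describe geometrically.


Equal distances means the locus is the perpendicular bisector of z1 and z2.
Midpoint = ((-7+(-10))/2, (-4+(-3))/2) = (-8.5000, -3.5000)

Perpendicular bisector through (-8.5000, -3.5000)


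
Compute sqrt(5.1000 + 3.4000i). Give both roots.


|z| = sqrt(26.01+11.56) = 6.1294
sqrt((|z|+a)/2) = sqrt((6.1294+5.1)/2) = sqrt(5.6147) = 2.3695
sqrt((|z|-a)/2) = sqrt((6.1294-5.1)/2) = sqrt(0.5147) = 0.7174

±(2.3695 + 0.7174i) i.e. 2.3695 + 0.7174i and -2.3695 - 0.7174i


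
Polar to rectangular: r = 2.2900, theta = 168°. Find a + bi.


a = 2.2900*cos(168°) = 2.2900*(-0.97815) = -2.2400
b = 2.2900*sin(168°) = 2.2900*0.2079 = 0.4761

-2.2400 + 0.4761i


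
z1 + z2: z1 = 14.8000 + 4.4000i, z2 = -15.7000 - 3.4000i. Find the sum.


Real: 14.8 - 15.7 = -0.9
Imag: 4.4 - 3.4 = 1

-0.9000 + 1.0000i


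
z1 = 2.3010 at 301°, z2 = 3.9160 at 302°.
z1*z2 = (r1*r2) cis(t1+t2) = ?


r = 2.3010 * 3.9160 = 9.0107
theta = 301° + 302° = 603° = 243° (mod 360)

9.0107 cis(243°)


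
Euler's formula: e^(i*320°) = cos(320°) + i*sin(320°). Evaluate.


cos(320°) = 0.7660
sin(320°) = -0.6428

e^(i*320°) = 0.7660 - 0.6428i


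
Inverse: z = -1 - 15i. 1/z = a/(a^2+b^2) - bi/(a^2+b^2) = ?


|z|^2 = 1+225 = 226
1/z = (-1 + 15i)/226

1/z = -0.0044 + 0.0664i


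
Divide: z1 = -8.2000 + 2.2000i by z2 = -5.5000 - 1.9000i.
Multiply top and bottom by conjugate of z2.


Conjugate of z2 = -5.5000 + 1.9000i
Numerator: (-8.2000 + 2.2000i)(-5.5000 + 1.9000i) = 40.9200 - 27.6800i
Denominator: (-5.5)^2 + (-1.9)^2 = 33.86
Result = (40.9200 - 27.6800i)/33.86

1.2085 - 0.8175i


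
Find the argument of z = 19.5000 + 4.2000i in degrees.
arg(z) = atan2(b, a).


Re = 19.5, Im = 4.2
arg = atan2(4.2, 19.5) = 12.1549 degrees

arg(z) = 12.1549 degrees


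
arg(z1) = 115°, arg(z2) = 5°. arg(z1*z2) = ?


arg(z1*z2) = 115° + 5° = 120°
Normalized to (-180°, 180°]: 120°

120°


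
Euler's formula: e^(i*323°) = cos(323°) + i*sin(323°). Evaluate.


cos(323°) = 0.7986
sin(323°) = -0.6018

e^(i*323°) = 0.7986 - 0.6018i


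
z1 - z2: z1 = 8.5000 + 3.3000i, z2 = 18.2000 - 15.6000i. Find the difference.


Real: 8.5 - 18.2 = -9.7
Imag: 3.3 + 15.6 = 18.9

-9.7000 + 18.9000i


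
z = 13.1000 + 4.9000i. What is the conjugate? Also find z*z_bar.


z_bar = 13.1000 - 4.9000i
z*z_bar = 13.1^2 + 4.9^2 = 171.61 + 24.01 = 195.62

z_bar = 13.1000 - 4.9000i, z*z_bar = 195.62


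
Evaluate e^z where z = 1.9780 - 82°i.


e^1.9780 = 7.22827
cos(-82°) = 0.13917
sin(-82°) = -0.99027
Real = 7.22827*0.13917 = 1.0060
Imag = 7.22827*(-0.99027) = -7.1579

1.0060 - 7.1579i


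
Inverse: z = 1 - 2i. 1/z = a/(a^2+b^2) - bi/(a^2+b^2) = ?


|z|^2 = 1+4 = 5
1/z = (1 + 2i)/5

1/z = 0.2000 + 0.4000i


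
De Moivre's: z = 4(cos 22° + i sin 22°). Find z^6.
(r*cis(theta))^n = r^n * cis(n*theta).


r^6 = 4^6 = 4096
n*theta = 6*22° = 132° = 132° (mod 360)
a = 4096*cos(132°) = -2740.7590
b = 4096*sin(132°) = 3043.9212

4096 cis(132°) = -2740.7590 + 3043.9212i


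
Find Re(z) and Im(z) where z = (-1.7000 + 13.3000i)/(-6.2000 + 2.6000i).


Multiply by conjugate: (-1.7000 + 13.3000i)(-6.2000 - 2.6000i) / ((-6.2)^2 + 2.6^2)
Numerator real = -1.7*(-6.2) + 13.3*2.6 = 45.12
Numerator imag = 13.3*(-6.2) - (-1.7)*2.6 = -78.04
Denominator = 45.2
Re(z) = 45.12/45.2 = 0.9982
Im(z) = -78.04/45.2 = -1.7265

Re(z) = 0.9982, Im(z) = -1.7265


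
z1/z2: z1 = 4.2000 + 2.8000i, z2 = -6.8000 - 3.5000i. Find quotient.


Conjugate of z2 = -6.8000 + 3.5000i
Numerator: (4.2000 + 2.8000i)(-6.8000 + 3.5000i) = -38.3600 - 4.3400i
Denominator: (-6.8)^2 + (-3.5)^2 = 58.49
Result = (-38.3600 - 4.3400i)/58.49

-0.6558 - 0.0742i


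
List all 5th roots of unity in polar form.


The 5th roots of unity are cis(360k/5°) for k=0..4
Angle step = 360/5 = 72°
Primitive root: cis(72°)
Primitive root = 0.3090 + 0.9511i

5 roots at angles: 0°, 72°, 144°, 216°, 288°


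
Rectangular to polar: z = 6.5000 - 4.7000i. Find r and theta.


r = sqrt(42.25+22.09) = sqrt(64.34) = 8.0212
theta = atan2(-4.7, 6.5) = -35.8698 degrees

r = 8.0212, theta = -35.8698 degrees


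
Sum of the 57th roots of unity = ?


The sum of all 57th roots of unity is 0.
Geometric series: (1 - w^57)/(1 - w) = (1-1)/(1-w) = 0 since w^57 = 1, w ≠ 1.
Alternatively: coefficient of z^56 in z^57 - 1 is 0.

0


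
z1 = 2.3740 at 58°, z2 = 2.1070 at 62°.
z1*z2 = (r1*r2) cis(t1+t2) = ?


r = 2.3740 * 2.1070 = 5.0020
theta = 58° + 62° = 120° = 120° (mod 360)

5.0020 cis(120°)


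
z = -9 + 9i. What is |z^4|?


|z| = sqrt(81+81) = sqrt(162) = 12.7279
|z^4| = |z|^4 = (sqrt(162))^4 = 162^2 = 26244

|z^4| = 26244


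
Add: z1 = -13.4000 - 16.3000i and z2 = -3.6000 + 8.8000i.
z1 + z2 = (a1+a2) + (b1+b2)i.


Real: -13.4 - 3.6 = -17
Imag: -16.3 + 8.8 = -7.5

-17.0000 - 7.5000i


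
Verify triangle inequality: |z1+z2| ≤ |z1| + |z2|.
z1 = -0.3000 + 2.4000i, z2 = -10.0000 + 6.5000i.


|z1| = sqrt((-0.3)^2 + 2.4^2) = sqrt(5.85) = 2.4187
|z2| = sqrt((-10)^2 + 6.5^2) = sqrt(142.25) = 11.9269
z1+z2 = -10.3000 + 8.9000i
|z1+z2| = sqrt(185.3) = 13.6125
|z1|+|z2| = 2.4187 + 11.9269 = 14.3456

|z1+z2| = 13.6125 ≤ |z1|+|z2| = 14.3456 (verified)


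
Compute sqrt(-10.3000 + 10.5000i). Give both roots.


|z| = sqrt(106.09+110.25) = 14.7085
sqrt((|z|+a)/2) = sqrt((14.7085+(-10.3))/2) = sqrt(2.2043) = 1.4847
sqrt((|z|-a)/2) = sqrt((14.7085-(-10.3))/2) = sqrt(12.5043) = 3.5361

±(1.4847 + 3.5361i) i.e. 1.4847 + 3.5361i and -1.4847 - 3.5361i


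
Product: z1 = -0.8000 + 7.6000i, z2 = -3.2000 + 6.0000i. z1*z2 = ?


Real = -0.8*(-3.2) - 7.6*6 = 2.56 - 45.6 = -43.04
Imag = -0.8*6 - (3.2)*7.6 = -4.8 - (24.32) = -29.12

-43.0400 - 29.1200i


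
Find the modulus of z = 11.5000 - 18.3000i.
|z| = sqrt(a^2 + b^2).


|z| = sqrt(11.5^2 + (-18.3)^2) = sqrt(132.25 + 334.89) = sqrt(467.14) = 21.6134

|z| = 21.6134


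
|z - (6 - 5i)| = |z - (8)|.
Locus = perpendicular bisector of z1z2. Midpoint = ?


Equal distances means the locus is the perpendicular bisector of z1 and z2.
Midpoint = ((6+8)/2, (-5+0)/2) = (7.0000, -2.5000)

Perpendicular bisector through (7.0000, -2.5000)


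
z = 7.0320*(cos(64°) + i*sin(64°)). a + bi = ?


a = 7.0320*cos(64°) = 7.0320*0.43837 = 3.0826
b = 7.0320*sin(64°) = 7.0320*0.89879 = 6.3203

3.0826 + 6.3203i


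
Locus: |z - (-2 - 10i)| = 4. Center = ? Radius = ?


|z - z0| = r is a circle with center z0 and radius r.
Center = (-2, -10), radius = 4

Circle with center (-2, -10) and radius 4


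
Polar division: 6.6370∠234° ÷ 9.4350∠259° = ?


r = 6.6370 / 9.4350 = 0.7034
theta = 234° - 259° = -25° = 335° (mod 360)

0.7034 cis(335°)


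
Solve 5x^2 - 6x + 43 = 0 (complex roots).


disc = (-6)^2 - 4*5*43 = 36 - 860 = -824
sqrt(|disc|) = sqrt(824) = 28.7054
Real part = 6/(2*5) = 0.6000
Imag part = 28.7054/(2*5) = 2.8705

0.6000 ± 2.8705i


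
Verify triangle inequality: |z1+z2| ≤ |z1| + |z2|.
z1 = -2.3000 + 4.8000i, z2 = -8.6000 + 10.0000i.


|z1| = sqrt((-2.3)^2 + 4.8^2) = sqrt(28.33) = 5.3226
|z2| = sqrt((-8.6)^2 + 10^2) = sqrt(173.96) = 13.1894
z1+z2 = -10.9000 + 14.8000i
|z1+z2| = sqrt(337.85) = 18.3807
|z1|+|z2| = 5.3226 + 13.1894 = 18.5120

|z1+z2| = 18.3807 ≤ |z1|+|z2| = 18.5120 (verified)


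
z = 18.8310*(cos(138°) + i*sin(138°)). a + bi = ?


a = 18.8310*cos(138°) = 18.8310*(-0.743145) = -13.9942
b = 18.8310*sin(138°) = 18.8310*0.66913 = 12.6004

-13.9942 + 12.6004i


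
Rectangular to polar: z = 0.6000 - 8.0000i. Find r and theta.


r = sqrt(0.36+64) = sqrt(64.36) = 8.0225
theta = atan2(-8, 0.6) = -85.7108 degrees

r = 8.0225, theta = -85.7108 degrees


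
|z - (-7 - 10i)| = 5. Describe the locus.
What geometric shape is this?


|z - z0| = r is a circle with center z0 and radius r.
Center = (-7, -10), radius = 5

Circle with center (-7, -10) and radius 5


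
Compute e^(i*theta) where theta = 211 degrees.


cos(211°) = -0.8572
sin(211°) = -0.5150

e^(i*211°) = -0.8572 - 0.5150i


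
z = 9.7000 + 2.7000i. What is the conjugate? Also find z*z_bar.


z_bar = 9.7000 - 2.7000i
z*z_bar = 9.7^2 + 2.7^2 = 94.09 + 7.29 = 101.38

z_bar = 9.7000 - 2.7000i, z*z_bar = 101.38


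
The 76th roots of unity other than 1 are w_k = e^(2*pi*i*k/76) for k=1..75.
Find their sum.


With w = e^(2*pi*i/76), all 76 of the 76th roots of unity w^0 = 1, w, ..., w^(75) sum to 0: 1 + w + ... + w^(75) = (1 - w^76)/(1 - w) = 0 since w^76 = 1, w ≠ 1.
Removing the root 1: w + w^2 + ... + w^(75) = 0 - 1 = -1

Sum = -1
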